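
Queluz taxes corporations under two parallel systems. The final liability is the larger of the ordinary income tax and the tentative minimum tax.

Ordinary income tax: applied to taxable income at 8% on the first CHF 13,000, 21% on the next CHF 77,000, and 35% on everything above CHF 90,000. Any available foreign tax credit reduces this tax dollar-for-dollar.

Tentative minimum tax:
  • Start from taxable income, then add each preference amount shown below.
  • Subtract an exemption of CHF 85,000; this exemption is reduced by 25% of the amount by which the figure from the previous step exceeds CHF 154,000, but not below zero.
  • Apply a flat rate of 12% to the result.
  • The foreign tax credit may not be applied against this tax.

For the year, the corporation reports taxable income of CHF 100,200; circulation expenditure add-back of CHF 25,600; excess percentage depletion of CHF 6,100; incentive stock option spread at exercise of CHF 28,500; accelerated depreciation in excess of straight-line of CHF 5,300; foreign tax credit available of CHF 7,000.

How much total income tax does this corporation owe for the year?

CHF 13,780

Ordinary income tax:
  CHF 13,000 × 8% = CHF 1,040
  CHF 77,000 × 21% = CHF 16,170
  CHF 10,200 × 35% = CHF 3,570
  → CHF 20,780
  Less foreign tax credit CHF 7,000 → CHF 13,780

Tentative minimum tax:
  Adjusted income: CHF 100,200 + CHF 25,600 + CHF 6,100 + CHF 28,500 + CHF 5,300 = CHF 165,700
  Exemption: CHF 85,000 − 25% × (CHF 165,700 − CHF 154,000) = CHF 85,000 − CHF 2,925 = CHF 82,075
  Base: CHF 165,700 − CHF 82,075 = CHF 83,625
  CHF 83,625 × 12% = CHF 10,035

CHF 13,780 > CHF 10,035, so the ordinary income tax governs.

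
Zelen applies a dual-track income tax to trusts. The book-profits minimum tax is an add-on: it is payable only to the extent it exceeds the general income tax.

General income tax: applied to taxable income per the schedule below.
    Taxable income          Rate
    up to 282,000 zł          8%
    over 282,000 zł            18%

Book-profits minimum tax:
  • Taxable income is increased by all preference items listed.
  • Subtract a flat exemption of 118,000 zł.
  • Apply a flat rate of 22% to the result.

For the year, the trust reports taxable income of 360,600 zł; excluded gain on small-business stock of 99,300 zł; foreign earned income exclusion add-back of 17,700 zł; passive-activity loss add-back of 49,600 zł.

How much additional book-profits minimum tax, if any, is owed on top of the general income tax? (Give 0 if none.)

53,316 zł

General income tax:
  282,000 zł × 8% = 22,560 zł
  78,600 zł × 18% = 14,148 zł
  → 36,708 zł

Book-profits minimum tax:
  Adjusted income: 360,600 zł + 99,300 zł + 17,700 zł + 49,600 zł = 527,200 zł
  Less exemption 118,000 zł → base 409,200 zł
  409,200 zł × 22% = 90,024 zł

Excess of book-profits minimum tax over general income tax: 90,024 zł − 36,708 zł = 53,316 zł.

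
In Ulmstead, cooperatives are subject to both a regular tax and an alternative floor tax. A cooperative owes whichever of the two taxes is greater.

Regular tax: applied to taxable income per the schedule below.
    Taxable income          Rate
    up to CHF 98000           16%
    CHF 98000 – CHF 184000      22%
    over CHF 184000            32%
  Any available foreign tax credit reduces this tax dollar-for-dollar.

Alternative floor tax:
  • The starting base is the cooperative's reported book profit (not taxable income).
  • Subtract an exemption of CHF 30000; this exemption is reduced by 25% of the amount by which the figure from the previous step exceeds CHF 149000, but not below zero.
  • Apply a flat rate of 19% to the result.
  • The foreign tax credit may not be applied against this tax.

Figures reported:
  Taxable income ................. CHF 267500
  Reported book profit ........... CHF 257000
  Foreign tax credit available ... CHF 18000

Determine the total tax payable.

CHF 48260

Regular tax:
  CHF 98000 × 16% = CHF 15680
  CHF 86000 × 22% = CHF 18920
  CHF 83500 × 32% = CHF 26720
  → CHF 61320
  Less foreign tax credit CHF 18000 → CHF 43320

Alternative floor tax:
  Base (reported book profit): CHF 257000
  Exemption: CHF 30000 − 25% × (CHF 257000 − CHF 149000) = CHF 30000 − CHF 27000 = CHF 3000
  Base: CHF 257000 − CHF 3000 = CHF 254000
  CHF 254000 × 19% = CHF 48260

CHF 48260 > CHF 43320, so the alternative floor tax is the binding amount.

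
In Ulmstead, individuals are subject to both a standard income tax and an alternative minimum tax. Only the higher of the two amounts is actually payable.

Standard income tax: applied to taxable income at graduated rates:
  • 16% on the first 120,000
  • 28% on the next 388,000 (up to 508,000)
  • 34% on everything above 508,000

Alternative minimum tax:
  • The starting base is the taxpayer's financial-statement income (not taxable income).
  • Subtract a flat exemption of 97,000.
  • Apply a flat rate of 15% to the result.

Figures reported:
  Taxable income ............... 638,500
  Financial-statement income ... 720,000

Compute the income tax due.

172,210

Alternative minimum tax:
  Base (financial-statement income): 720,000
  Less exemption 97,000 → base 623,000
  623,000 × 15% = 93,450

Standard income tax:
  120,000 × 16% = 19,200
  388,000 × 28% = 108,640
  130,500 × 34% = 44,370
  → 172,210

172,210 > 93,450, so the standard income tax governs.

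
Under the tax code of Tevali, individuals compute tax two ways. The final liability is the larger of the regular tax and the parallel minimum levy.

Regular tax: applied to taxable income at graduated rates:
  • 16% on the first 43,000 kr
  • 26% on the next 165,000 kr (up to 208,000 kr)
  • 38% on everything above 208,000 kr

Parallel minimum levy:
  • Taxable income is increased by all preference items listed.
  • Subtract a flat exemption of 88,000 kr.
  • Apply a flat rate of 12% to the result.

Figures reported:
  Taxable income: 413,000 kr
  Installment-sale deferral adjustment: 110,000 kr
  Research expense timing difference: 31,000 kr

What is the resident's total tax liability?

Regular tax:
  43,000 kr × 16% = 6,880 kr
  165,000 kr × 26% = 42,900 kr
  205,000 kr × 38% = 77,900 kr
  → 127,680 kr

Parallel minimum levy:
  Adjusted income: 413,000 kr + 110,000 kr + 31,000 kr = 554,000 kr
  Less exemption 88,000 kr → base 466,000 kr
  466,000 kr × 12% = 55,920 kr

127,680 kr > 55,920 kr, so the regular tax governs.

127,680 kr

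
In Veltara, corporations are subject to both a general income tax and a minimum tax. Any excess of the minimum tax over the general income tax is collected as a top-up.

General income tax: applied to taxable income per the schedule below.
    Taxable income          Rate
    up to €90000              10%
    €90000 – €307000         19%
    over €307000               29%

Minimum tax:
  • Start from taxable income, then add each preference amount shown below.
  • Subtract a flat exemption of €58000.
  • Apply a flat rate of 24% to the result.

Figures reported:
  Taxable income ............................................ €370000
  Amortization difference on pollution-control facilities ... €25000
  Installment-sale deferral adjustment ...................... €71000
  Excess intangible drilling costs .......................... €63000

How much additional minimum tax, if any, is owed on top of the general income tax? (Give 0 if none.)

€44540

Minimum tax:
  Adjusted income: €370000 + €25000 + €71000 + €63000 = €529000
  Less exemption €58000 → base €471000
  €471000 × 24% = €113040

General income tax:
  €90000 × 10% = €9000
  €217000 × 19% = €41230
  €63000 × 29% = €18270
  → €68500

Excess of minimum tax over general income tax: €113040 − €68500 = €44540.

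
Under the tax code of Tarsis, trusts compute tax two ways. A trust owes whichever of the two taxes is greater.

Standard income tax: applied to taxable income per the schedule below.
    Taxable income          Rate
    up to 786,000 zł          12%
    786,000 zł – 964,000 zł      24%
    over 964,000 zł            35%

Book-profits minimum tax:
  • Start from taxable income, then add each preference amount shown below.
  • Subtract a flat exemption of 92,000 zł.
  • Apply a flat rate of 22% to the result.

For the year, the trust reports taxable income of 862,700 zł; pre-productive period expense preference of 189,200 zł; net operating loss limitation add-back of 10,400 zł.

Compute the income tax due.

213,466 zł

Book-profits minimum tax:
  Adjusted income: 862,700 zł + 189,200 zł + 10,400 zł = 1,062,300 zł
  Less exemption 92,000 zł → base 970,300 zł
  970,300 zł × 22% = 213,466 zł

Standard income tax:
  786,000 zł × 12% = 94,320 zł
  76,700 zł × 24% = 18,408 zł
  → 112,728 zł

213,466 zł > 112,728 zł, so the book-profits minimum tax is the binding amount.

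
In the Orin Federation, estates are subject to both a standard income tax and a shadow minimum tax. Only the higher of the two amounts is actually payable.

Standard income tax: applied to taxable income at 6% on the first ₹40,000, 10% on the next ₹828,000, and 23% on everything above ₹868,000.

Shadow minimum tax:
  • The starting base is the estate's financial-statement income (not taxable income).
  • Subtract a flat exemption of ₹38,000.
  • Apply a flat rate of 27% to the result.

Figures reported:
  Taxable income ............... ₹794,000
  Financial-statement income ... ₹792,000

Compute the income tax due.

Shadow minimum tax:
  Base (financial-statement income): ₹792,000
  Less exemption ₹38,000 → base ₹754,000
  ₹754,000 × 27% = ₹203,580

Standard income tax:
  ₹40,000 × 6% = ₹2,400
  ₹754,000 × 10% = ₹75,400
  → ₹77,800

₹203,580 > ₹77,800, so the shadow minimum tax is the binding amount.

₹203,580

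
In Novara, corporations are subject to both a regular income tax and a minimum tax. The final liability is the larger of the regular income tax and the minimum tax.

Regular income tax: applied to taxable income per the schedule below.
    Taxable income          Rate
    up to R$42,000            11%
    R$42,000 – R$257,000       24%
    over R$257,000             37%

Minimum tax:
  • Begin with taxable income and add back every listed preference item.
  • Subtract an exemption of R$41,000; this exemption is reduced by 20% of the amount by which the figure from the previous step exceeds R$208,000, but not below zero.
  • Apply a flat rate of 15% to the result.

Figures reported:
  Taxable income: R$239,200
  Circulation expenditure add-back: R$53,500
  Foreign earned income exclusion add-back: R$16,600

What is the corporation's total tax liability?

R$51,948

Minimum tax:
  Adjusted income: R$239,200 + R$53,500 + R$16,600 = R$309,300
  Exemption: R$41,000 − 20% × (R$309,300 − R$208,000) = R$41,000 − R$20,260 = R$20,740
  Base: R$309,300 − R$20,740 = R$288,560
  R$288,560 × 15% = R$43,284

Regular income tax:
  R$42,000 × 11% = R$4,620
  R$197,200 × 24% = R$47,328
  → R$51,948

R$51,948 > R$43,284, so the regular income tax governs.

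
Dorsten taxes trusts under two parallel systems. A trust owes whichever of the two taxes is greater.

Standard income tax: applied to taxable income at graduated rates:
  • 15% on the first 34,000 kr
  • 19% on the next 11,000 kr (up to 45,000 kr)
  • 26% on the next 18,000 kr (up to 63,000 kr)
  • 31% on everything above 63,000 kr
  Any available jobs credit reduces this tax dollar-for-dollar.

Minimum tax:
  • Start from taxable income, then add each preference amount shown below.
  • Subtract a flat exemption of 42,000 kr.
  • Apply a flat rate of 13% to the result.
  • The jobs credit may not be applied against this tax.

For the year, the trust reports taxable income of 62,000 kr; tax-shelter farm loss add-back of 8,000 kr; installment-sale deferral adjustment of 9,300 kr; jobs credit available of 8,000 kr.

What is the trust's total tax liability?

4,849 kr

Minimum tax:
  Adjusted income: 62,000 kr + 8,000 kr + 9,300 kr = 79,300 kr
  Less exemption 42,000 kr → base 37,300 kr
  37,300 kr × 13% = 4,849 kr

Standard income tax:
  34,000 kr × 15% = 5,100 kr
  11,000 kr × 19% = 2,090 kr
  17,000 kr × 26% = 4,420 kr
  → 11,610 kr
  Less jobs credit 8,000 kr → 3,610 kr

4,849 kr > 3,610 kr, so the minimum tax is the binding amount.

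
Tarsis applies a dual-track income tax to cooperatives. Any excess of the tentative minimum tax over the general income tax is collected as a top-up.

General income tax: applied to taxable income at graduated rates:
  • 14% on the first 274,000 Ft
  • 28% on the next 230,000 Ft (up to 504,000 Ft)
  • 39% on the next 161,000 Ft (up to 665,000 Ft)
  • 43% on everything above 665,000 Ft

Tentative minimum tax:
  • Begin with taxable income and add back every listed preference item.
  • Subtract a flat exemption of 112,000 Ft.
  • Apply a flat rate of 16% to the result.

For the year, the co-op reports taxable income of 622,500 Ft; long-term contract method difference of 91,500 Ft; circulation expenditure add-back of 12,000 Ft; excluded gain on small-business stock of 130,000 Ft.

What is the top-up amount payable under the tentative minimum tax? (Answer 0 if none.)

General income tax:
  274,000 Ft × 14% = 38,360 Ft
  230,000 Ft × 28% = 64,400 Ft
  118,500 Ft × 39% = 46,215 Ft
  → 148,975 Ft

Tentative minimum tax:
  Adjusted income: 622,500 Ft + 91,500 Ft + 12,000 Ft + 130,000 Ft = 856,000 Ft
  Less exemption 112,000 Ft → base 744,000 Ft
  744,000 Ft × 16% = 119,040 Ft

119,040 Ft ≤ 148,975 Ft, so no add-on is due.

0 Ft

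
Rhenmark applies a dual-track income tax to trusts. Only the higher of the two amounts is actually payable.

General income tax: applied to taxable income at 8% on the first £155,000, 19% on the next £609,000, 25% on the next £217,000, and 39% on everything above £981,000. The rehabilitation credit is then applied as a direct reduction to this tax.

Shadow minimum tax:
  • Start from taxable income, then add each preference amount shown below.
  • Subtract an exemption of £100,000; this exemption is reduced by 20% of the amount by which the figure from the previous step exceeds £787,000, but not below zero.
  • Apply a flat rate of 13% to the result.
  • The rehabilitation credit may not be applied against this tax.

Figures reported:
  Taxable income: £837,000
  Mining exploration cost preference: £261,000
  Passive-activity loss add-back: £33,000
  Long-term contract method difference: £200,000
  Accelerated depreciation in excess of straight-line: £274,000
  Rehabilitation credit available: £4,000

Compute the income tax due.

£208,650

Shadow minimum tax:
  Adjusted income: £837,000 + £261,000 + £33,000 + £200,000 + £274,000 = £1,605,000
  Exemption: 20% × (£1,605,000 − £787,000) = £163,600 ≥ £100,000, so the exemption is fully phased out
  Base: £1,605,000 − £0 = £1,605,000
  £1,605,000 × 13% = £208,650

General income tax:
  £155,000 × 8% = £12,400
  £609,000 × 19% = £115,710
  £73,000 × 25% = £18,250
  → £146,360
  Less rehabilitation credit £4,000 → £142,360

£208,650 > £142,360, so the shadow minimum tax is the binding amount.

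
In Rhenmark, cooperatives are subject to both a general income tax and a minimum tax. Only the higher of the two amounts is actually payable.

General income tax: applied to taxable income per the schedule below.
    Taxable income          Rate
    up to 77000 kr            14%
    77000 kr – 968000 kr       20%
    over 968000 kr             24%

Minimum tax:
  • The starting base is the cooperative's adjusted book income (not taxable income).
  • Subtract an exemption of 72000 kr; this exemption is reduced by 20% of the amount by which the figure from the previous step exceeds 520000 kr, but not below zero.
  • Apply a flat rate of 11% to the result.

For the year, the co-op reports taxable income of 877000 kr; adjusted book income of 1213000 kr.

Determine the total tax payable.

170780 kr

General income tax:
  77000 kr × 14% = 10780 kr
  800000 kr × 20% = 160000 kr
  → 170780 kr

Minimum tax:
  Base (adjusted book income): 1213000 kr
  Exemption: 20% × (1213000 kr − 520000 kr) = 138600 kr ≥ 72000 kr, so the exemption is fully phased out
  Base: 1213000 kr − 0 kr = 1213000 kr
  1213000 kr × 11% = 133430 kr

170780 kr > 133430 kr, so the general income tax governs.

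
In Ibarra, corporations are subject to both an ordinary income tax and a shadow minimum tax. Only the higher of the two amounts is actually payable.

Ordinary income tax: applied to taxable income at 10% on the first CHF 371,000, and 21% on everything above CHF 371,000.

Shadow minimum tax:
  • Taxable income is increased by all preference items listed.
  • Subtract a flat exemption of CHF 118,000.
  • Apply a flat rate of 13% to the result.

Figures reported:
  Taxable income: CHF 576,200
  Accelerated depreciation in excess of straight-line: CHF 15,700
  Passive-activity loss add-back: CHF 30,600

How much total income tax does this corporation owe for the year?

CHF 80,192

Ordinary income tax:
  CHF 371,000 × 10% = CHF 37,100
  CHF 205,200 × 21% = CHF 43,092
  → CHF 80,192

Shadow minimum tax:
  Adjusted income: CHF 576,200 + CHF 15,700 + CHF 30,600 = CHF 622,500
  Less exemption CHF 118,000 → base CHF 504,500
  CHF 504,500 × 13% = CHF 65,585

CHF 80,192 > CHF 65,585, so the ordinary income tax governs.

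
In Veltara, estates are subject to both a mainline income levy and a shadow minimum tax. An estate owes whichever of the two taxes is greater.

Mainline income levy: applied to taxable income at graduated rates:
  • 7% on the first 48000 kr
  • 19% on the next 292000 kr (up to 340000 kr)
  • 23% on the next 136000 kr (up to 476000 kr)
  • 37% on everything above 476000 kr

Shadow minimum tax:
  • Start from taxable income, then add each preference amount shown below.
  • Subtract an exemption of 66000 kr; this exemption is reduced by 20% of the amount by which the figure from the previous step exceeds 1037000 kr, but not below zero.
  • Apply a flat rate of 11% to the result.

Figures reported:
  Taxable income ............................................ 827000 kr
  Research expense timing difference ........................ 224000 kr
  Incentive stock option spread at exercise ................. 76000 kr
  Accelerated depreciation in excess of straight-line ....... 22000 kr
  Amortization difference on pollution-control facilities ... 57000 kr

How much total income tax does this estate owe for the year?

219990 kr

Mainline income levy:
  48000 kr × 7% = 3360 kr
  292000 kr × 19% = 55480 kr
  136000 kr × 23% = 31280 kr
  351000 kr × 37% = 129870 kr
  → 219990 kr

Shadow minimum tax:
  Adjusted income: 827000 kr + 224000 kr + 76000 kr + 22000 kr + 57000 kr = 1206000 kr
  Exemption: 66000 kr − 20% × (1206000 kr − 1037000 kr) = 66000 kr − 33800 kr = 32200 kr
  Base: 1206000 kr − 32200 kr = 1173800 kr
  1173800 kr × 11% = 129118 kr

219990 kr > 129118 kr, so the mainline income levy governs.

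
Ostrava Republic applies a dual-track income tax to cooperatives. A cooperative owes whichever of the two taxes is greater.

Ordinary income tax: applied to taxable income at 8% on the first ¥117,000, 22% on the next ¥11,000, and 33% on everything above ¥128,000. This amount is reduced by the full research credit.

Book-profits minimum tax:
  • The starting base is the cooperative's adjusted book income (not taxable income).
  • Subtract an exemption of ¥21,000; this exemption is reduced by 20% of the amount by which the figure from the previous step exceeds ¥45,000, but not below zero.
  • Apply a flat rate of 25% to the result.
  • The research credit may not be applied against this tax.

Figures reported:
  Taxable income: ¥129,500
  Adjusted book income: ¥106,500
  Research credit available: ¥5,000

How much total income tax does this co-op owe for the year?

¥24,450

Book-profits minimum tax:
  Base (adjusted book income): ¥106,500
  Exemption: ¥21,000 − 20% × (¥106,500 − ¥45,000) = ¥21,000 − ¥12,300 = ¥8,700
  Base: ¥106,500 − ¥8,700 = ¥97,800
  ¥97,800 × 25% = ¥24,450

Ordinary income tax:
  ¥117,000 × 8% = ¥9,360
  ¥11,000 × 22% = ¥2,420
  ¥1,500 × 33% = ¥495
  → ¥12,275
  Less research credit ¥5,000 → ¥7,275

¥24,450 > ¥7,275, so the book-profits minimum tax is the binding amount.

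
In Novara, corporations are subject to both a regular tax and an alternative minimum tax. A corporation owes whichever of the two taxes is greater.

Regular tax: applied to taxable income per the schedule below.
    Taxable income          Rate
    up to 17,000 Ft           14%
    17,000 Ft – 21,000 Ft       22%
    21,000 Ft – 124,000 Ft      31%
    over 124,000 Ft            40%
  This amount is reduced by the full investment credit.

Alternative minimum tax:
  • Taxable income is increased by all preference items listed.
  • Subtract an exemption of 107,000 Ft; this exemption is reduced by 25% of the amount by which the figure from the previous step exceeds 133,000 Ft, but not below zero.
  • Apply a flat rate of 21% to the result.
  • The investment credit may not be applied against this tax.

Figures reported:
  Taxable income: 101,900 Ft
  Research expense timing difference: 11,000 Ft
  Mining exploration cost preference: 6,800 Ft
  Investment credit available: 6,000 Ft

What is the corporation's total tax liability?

22,339 Ft

Regular tax:
  17,000 Ft × 14% = 2,380 Ft
  4,000 Ft × 22% = 880 Ft
  80,900 Ft × 31% = 25,079 Ft
  → 28,339 Ft
  Less investment credit 6,000 Ft → 22,339 Ft

Alternative minimum tax:
  Adjusted income: 101,900 Ft + 11,000 Ft + 6,800 Ft = 119,700 Ft
  Exemption: 119,700 Ft ≤ 133,000 Ft, so full 107,000 Ft applies
  Base: 119,700 Ft − 107,000 Ft = 12,700 Ft
  12,700 Ft × 21% = 2,667 Ft

22,339 Ft > 2,667 Ft, so the regular tax governs.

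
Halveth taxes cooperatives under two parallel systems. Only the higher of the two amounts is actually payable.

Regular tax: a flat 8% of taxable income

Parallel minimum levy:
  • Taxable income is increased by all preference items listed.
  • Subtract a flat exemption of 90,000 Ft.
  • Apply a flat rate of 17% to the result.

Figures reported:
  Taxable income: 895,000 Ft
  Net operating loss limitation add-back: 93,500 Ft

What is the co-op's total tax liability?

152,745 Ft

Parallel minimum levy:
  Adjusted income: 895,000 Ft + 93,500 Ft = 988,500 Ft
  Less exemption 90,000 Ft → base 898,500 Ft
  898,500 Ft × 17% = 152,745 Ft

Regular tax:
  895,000 Ft × 8% = 71,600 Ft

152,745 Ft > 71,600 Ft, so the parallel minimum levy is the binding amount.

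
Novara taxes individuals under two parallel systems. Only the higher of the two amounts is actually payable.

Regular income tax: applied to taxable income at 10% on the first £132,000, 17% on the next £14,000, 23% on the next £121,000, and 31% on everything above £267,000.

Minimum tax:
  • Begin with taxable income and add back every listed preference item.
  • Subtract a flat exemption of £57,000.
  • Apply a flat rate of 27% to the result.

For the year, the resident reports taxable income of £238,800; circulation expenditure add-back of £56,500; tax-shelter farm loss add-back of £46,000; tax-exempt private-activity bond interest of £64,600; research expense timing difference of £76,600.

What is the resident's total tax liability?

Minimum tax:
  Adjusted income: £238,800 + £56,500 + £46,000 + £64,600 + £76,600 = £482,500
  Less exemption £57,000 → base £425,500
  £425,500 × 27% = £114,885

Regular income tax:
  £132,000 × 10% = £13,200
  £14,000 × 17% = £2,380
  £92,800 × 23% = £21,344
  → £36,924

£114,885 > £36,924, so the minimum tax is the binding amount.

£114,885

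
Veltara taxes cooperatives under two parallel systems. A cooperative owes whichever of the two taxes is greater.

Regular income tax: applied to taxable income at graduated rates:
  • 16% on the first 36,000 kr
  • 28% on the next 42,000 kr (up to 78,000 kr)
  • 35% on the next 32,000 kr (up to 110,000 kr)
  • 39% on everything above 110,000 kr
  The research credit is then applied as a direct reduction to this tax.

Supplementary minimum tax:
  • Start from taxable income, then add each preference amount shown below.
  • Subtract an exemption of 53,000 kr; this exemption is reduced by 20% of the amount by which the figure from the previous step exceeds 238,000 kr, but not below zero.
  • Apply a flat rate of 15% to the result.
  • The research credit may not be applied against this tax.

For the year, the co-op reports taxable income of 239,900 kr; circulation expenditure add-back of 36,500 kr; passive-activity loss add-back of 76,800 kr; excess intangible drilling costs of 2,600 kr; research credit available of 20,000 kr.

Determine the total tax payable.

59,381 kr

Supplementary minimum tax:
  Adjusted income: 239,900 kr + 36,500 kr + 76,800 kr + 2,600 kr = 355,800 kr
  Exemption: 53,000 kr − 20% × (355,800 kr − 238,000 kr) = 53,000 kr − 23,560 kr = 29,440 kr
  Base: 355,800 kr − 29,440 kr = 326,360 kr
  326,360 kr × 15% = 48,954 kr

Regular income tax:
  36,000 kr × 16% = 5,760 kr
  42,000 kr × 28% = 11,760 kr
  32,000 kr × 35% = 11,200 kr
  129,900 kr × 39% = 50,661 kr
  → 79,381 kr
  Less research credit 20,000 kr → 59,381 kr

59,381 kr > 48,954 kr, so the regular income tax governs.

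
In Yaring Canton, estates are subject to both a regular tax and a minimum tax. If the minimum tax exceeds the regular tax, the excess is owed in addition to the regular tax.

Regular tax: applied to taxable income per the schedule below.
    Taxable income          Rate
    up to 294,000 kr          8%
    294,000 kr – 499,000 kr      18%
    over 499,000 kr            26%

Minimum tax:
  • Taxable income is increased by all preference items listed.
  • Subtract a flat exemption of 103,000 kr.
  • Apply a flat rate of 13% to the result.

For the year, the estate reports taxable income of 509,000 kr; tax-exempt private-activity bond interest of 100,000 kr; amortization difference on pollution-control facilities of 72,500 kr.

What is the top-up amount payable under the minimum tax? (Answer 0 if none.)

12,185 kr

Minimum tax:
  Adjusted income: 509,000 kr + 100,000 kr + 72,500 kr = 681,500 kr
  Less exemption 103,000 kr → base 578,500 kr
  578,500 kr × 13% = 75,205 kr

Regular tax:
  294,000 kr × 8% = 23,520 kr
  205,000 kr × 18% = 36,900 kr
  10,000 kr × 26% = 2,600 kr
  → 63,020 kr

Excess of minimum tax over regular tax: 75,205 kr − 63,020 kr = 12,185 kr.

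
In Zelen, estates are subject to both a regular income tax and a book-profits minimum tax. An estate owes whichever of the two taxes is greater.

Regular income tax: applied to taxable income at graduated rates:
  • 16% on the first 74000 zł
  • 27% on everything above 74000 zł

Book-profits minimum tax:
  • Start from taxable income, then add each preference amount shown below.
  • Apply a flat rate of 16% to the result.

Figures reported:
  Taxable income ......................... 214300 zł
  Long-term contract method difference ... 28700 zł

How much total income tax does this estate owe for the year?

Book-profits minimum tax:
  Adjusted income: 214300 zł + 28700 zł = 243000 zł
  243000 zł × 16% = 38880 zł

Regular income tax:
  74000 zł × 16% = 11840 zł
  140300 zł × 27% = 37881 zł
  → 49721 zł

49721 zł > 38880 zł, so the regular income tax governs.

49721 zł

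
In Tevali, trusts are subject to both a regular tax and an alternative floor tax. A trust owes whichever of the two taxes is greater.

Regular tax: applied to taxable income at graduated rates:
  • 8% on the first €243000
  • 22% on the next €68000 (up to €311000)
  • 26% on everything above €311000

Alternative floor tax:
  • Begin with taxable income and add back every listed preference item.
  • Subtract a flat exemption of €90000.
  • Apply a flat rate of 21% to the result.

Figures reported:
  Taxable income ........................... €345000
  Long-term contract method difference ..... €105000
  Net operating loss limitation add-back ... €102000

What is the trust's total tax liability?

€97020

Regular tax:
  €243000 × 8% = €19440
  €68000 × 22% = €14960
  €34000 × 26% = €8840
  → €43240

Alternative floor tax:
  Adjusted income: €345000 + €105000 + €102000 = €552000
  Less exemption €90000 → base €462000
  €462000 × 21% = €97020

€97020 > €43240, so the alternative floor tax is the binding amount.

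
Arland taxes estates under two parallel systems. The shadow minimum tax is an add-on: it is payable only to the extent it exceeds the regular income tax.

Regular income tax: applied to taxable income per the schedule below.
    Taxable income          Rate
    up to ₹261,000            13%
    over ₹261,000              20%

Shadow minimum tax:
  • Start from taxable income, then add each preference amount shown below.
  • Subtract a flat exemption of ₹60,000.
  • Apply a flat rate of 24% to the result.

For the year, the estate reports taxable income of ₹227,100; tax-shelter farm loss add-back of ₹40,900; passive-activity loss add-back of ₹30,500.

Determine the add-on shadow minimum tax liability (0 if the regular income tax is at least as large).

₹27,717

Regular income tax:
  ₹227,100 × 13% = ₹29,523

Shadow minimum tax:
  Adjusted income: ₹227,100 + ₹40,900 + ₹30,500 = ₹298,500
  Less exemption ₹60,000 → base ₹238,500
  ₹238,500 × 24% = ₹57,240

Excess of shadow minimum tax over regular income tax: ₹57,240 − ₹29,523 = ₹27,717.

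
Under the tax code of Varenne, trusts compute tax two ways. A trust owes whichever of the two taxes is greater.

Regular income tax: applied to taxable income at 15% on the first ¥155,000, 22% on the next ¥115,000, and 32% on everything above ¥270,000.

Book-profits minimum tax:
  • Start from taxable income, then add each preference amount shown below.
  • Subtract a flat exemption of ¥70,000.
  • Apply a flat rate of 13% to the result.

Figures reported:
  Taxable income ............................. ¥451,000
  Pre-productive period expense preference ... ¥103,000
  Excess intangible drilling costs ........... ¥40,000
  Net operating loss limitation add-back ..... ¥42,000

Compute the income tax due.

¥106,470

Book-profits minimum tax:
  Adjusted income: ¥451,000 + ¥103,000 + ¥40,000 + ¥42,000 = ¥636,000
  Less exemption ¥70,000 → base ¥566,000
  ¥566,000 × 13% = ¥73,580

Regular income tax:
  ¥155,000 × 15% = ¥23,250
  ¥115,000 × 22% = ¥25,300
  ¥181,000 × 32% = ¥57,920
  → ¥106,470

¥106,470 > ¥73,580, so the regular income tax governs.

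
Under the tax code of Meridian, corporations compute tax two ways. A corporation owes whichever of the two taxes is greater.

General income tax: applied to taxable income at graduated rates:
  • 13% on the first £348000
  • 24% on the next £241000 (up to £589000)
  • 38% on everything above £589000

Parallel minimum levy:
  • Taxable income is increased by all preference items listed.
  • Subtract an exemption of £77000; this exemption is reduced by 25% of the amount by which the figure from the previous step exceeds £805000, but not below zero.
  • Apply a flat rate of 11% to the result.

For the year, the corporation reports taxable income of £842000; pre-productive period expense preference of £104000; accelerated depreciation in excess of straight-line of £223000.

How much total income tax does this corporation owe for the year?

£199220

Parallel minimum levy:
  Adjusted income: £842000 + £104000 + £223000 = £1169000
  Exemption: 25% × (£1169000 − £805000) = £91000 ≥ £77000, so the exemption is fully phased out
  Base: £1169000 − £0 = £1169000
  £1169000 × 11% = £128590

General income tax:
  £348000 × 13% = £45240
  £241000 × 24% = £57840
  £253000 × 38% = £96140
  → £199220

£199220 > £128590, so the general income tax governs.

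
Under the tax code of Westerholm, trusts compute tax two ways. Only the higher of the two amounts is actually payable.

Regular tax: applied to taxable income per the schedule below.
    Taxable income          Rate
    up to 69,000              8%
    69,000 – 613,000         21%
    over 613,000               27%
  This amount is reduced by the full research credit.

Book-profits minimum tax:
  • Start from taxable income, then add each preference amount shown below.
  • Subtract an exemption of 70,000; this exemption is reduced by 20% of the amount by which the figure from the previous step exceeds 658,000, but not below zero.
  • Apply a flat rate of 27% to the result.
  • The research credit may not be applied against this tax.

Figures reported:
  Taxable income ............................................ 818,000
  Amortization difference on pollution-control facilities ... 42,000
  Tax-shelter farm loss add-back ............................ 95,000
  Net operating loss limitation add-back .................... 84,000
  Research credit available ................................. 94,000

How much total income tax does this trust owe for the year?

280,530

Regular tax:
  69,000 × 8% = 5,520
  544,000 × 21% = 114,240
  205,000 × 27% = 55,350
  → 175,110
  Less research credit 94,000 → 81,110

Book-profits minimum tax:
  Adjusted income: 818,000 + 42,000 + 95,000 + 84,000 = 1,039,000
  Exemption: 20% × (1,039,000 − 658,000) = 76,200 ≥ 70,000, so the exemption is fully phased out
  Base: 1,039,000 − 0 = 1,039,000
  1,039,000 × 27% = 280,530

280,530 > 81,110, so the book-profits minimum tax is the binding amount.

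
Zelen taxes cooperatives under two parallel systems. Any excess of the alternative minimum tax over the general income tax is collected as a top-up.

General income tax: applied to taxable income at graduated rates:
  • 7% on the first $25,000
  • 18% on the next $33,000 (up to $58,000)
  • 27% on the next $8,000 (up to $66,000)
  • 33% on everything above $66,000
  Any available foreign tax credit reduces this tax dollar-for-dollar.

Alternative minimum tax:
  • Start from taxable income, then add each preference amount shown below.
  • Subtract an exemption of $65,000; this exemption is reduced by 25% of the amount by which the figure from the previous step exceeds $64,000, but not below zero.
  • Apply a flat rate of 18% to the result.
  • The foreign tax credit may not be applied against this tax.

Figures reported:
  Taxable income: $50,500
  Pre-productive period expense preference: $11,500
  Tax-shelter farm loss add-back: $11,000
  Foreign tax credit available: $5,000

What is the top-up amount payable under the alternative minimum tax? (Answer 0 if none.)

$505

Alternative minimum tax:
  Adjusted income: $50,500 + $11,500 + $11,000 = $73,000
  Exemption: $65,000 − 25% × ($73,000 − $64,000) = $65,000 − $2,250 = $62,750
  Base: $73,000 − $62,750 = $10,250
  $10,250 × 18% = $1,845

General income tax:
  $25,000 × 7% = $1,750
  $25,500 × 18% = $4,590
  → $6,340
  Less foreign tax credit $5,000 → $1,340

Excess of alternative minimum tax over general income tax: $1,845 − $1,340 = $505.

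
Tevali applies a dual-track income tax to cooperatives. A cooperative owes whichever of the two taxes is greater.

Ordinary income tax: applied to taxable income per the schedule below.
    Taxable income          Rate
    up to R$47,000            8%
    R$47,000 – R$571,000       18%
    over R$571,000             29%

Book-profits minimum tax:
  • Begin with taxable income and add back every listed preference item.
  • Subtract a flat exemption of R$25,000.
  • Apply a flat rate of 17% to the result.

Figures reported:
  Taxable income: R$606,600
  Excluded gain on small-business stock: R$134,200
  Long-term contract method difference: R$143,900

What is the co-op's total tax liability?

Ordinary income tax:
  R$47,000 × 8% = R$3,760
  R$524,000 × 18% = R$94,320
  R$35,600 × 29% = R$10,324
  → R$108,404

Book-profits minimum tax:
  Adjusted income: R$606,600 + R$134,200 + R$143,900 = R$884,700
  Less exemption R$25,000 → base R$859,700
  R$859,700 × 17% = R$146,149

R$146,149 > R$108,404, so the book-profits minimum tax is the binding amount.

R$146,149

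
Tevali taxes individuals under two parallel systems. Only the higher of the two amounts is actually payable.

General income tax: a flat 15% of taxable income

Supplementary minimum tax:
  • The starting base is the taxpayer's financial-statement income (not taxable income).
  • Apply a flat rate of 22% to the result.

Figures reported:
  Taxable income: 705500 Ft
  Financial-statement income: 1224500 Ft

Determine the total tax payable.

Supplementary minimum tax:
  Base (financial-statement income): 1224500 Ft
  1224500 Ft × 22% = 269390 Ft

General income tax:
  705500 Ft × 15% = 105825 Ft

269390 Ft > 105825 Ft, so the supplementary minimum tax is the binding amount.

269390 Ft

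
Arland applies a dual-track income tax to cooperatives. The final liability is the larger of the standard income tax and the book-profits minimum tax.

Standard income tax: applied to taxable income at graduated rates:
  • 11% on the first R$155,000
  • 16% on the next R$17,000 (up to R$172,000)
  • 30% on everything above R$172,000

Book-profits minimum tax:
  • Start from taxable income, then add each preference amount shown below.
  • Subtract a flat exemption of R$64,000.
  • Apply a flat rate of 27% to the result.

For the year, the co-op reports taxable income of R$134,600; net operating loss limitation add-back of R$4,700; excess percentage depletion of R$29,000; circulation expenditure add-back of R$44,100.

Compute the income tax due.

R$40,068

Standard income tax:
  R$134,600 × 11% = R$14,806

Book-profits minimum tax:
  Adjusted income: R$134,600 + R$4,700 + R$29,000 + R$44,100 = R$212,400
  Less exemption R$64,000 → base R$148,400
  R$148,400 × 27% = R$40,068

R$40,068 > R$14,806, so the book-profits minimum tax is the binding amount.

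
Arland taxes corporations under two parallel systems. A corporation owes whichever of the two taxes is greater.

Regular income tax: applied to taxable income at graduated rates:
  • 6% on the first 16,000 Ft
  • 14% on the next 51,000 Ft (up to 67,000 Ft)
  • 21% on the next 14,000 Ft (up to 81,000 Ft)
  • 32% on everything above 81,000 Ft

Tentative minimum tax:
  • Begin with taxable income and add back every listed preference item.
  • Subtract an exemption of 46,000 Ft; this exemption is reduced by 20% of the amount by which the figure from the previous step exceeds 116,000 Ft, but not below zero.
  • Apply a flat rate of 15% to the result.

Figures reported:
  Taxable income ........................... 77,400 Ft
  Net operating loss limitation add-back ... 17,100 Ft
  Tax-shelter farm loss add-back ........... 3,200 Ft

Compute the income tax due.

Tentative minimum tax:
  Adjusted income: 77,400 Ft + 17,100 Ft + 3,200 Ft = 97,700 Ft
  Exemption: 97,700 Ft ≤ 116,000 Ft, so full 46,000 Ft applies
  Base: 97,700 Ft − 46,000 Ft = 51,700 Ft
  51,700 Ft × 15% = 7,755 Ft

Regular income tax:
  16,000 Ft × 6% = 960 Ft
  51,000 Ft × 14% = 7,140 Ft
  10,400 Ft × 21% = 2,184 Ft
  → 10,284 Ft

10,284 Ft > 7,755 Ft, so the regular income tax governs.

10,284 Ft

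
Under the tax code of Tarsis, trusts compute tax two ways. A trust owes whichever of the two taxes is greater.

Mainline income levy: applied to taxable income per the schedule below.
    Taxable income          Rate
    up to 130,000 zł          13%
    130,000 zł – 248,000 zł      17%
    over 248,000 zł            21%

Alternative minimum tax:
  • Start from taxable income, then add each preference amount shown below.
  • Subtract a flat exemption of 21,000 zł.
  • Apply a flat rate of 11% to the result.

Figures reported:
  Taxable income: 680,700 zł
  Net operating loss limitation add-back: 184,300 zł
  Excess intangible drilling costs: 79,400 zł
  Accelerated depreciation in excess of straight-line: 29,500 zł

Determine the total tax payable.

Mainline income levy:
  130,000 zł × 13% = 16,900 zł
  118,000 zł × 17% = 20,060 zł
  432,700 zł × 21% = 90,867 zł
  → 127,827 zł

Alternative minimum tax:
  Adjusted income: 680,700 zł + 184,300 zł + 79,400 zł + 29,500 zł = 973,900 zł
  Less exemption 21,000 zł → base 952,900 zł
  952,900 zł × 11% = 104,819 zł

127,827 zł > 104,819 zł, so the mainline income levy governs.

127,827 zł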